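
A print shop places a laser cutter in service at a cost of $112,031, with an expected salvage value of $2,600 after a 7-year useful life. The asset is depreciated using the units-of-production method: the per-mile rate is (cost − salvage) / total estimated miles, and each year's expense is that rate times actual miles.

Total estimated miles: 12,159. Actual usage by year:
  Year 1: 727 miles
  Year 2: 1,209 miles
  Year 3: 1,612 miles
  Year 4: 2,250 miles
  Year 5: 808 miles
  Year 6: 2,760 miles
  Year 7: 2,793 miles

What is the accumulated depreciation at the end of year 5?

$59,454

Depreciable base = $112,031 − $2,600 = $109,431.
Rate = $109,431 / 12,159 miles = $9 per mile.
Year 1: 727 × $9 = $6,543. Book value $105,488.
Year 2: 1,209 × $9 = $10,881. Book value $94,607.
Year 3: 1,612 × $9 = $14,508. Book value $80,099.
Year 4: 2,250 × $9 = $20,250. Book value $59,849.
Year 5: 808 × $9 = $7,272. Book value $52,577.
Accumulated through year 5 = $112,031 − $52,577 = $59,454.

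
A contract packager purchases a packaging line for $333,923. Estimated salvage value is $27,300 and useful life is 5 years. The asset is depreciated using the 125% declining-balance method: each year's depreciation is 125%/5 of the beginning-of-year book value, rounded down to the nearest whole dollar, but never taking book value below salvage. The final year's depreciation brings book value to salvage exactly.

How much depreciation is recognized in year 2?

$62,610

Depreciable base = $333,923 − $27,300 = $306,623.
Year 1: ⌊$333,923 × 125%/5⌋ = $83,480. Book value $250,443.
Year 2: ⌊$250,443 × 125%/5⌋ = $62,610. Book value $187,833.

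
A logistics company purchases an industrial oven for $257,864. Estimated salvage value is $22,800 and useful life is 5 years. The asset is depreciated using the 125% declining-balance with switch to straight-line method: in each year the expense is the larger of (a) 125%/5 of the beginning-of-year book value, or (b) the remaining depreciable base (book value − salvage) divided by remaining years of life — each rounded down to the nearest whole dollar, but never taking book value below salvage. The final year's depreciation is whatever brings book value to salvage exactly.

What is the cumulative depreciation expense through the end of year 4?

Depreciable base = $257,864 − $22,800 = $235,064.
Year 1: DB = ⌊$257,864 × 125%/5⌋ = $64,466; SL = ⌊$235,064/5⌋ = $47,012 → take DB $64,466. Book value $193,398.
Year 2: DB = ⌊$193,398 × 125%/5⌋ = $48,349; SL = ⌊$170,598/4⌋ = $42,649 → take DB $48,349. Book value $145,049.
Year 3: DB = ⌊$145,049 × 125%/5⌋ = $36,262; SL = ⌊$122,249/3⌋ = $40,749 → take SL $40,749. Book value $104,300.
Year 4: DB = ⌊$104,300 × 125%/5⌋ = $26,075; SL = ⌊$81,500/2⌋ = $40,750 → take SL $40,750. Book value $63,550.
Accumulated through year 4 = $257,864 − $63,550 = $194,314.

$194,314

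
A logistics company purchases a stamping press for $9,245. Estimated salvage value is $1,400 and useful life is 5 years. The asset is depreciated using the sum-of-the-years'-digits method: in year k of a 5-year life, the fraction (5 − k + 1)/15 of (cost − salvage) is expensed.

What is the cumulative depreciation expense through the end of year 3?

$6,276

Depreciable base = $9,245 − $1,400 = $7,845.
Sum of the years' digits = 5+4+3+2+1 = 15.
Year 1: $7,845 × 5/15 = $2,615. Book value $6,630.
Year 2: $7,845 × 4/15 = $2,092. Book value $4,538.
Year 3: $7,845 × 3/15 = $1,569. Book value $2,969.
Accumulated through year 3 = $9,245 − $2,969 = $6,276.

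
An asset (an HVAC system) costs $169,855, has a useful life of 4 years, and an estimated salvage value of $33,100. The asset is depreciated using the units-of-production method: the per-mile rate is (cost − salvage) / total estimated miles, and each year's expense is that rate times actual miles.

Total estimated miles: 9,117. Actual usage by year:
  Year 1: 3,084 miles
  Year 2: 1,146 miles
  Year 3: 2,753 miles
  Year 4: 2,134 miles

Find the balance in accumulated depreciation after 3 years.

$104,745

Depreciable base = $169,855 − $33,100 = $136,755.
Rate = $136,755 / 9,117 miles = $15 per mile.
Year 1: 3,084 × $15 = $46,260. Book value $123,595.
Year 2: 1,146 × $15 = $17,190. Book value $106,405.
Year 3: 2,753 × $15 = $41,295. Book value $65,110.
Accumulated through year 3 = $169,855 − $65,110 = $104,745.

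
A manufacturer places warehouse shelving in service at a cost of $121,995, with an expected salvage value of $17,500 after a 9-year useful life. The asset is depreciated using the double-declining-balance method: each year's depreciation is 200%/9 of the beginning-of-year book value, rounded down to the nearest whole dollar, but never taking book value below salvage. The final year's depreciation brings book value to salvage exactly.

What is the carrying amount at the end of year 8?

$17,500

Depreciable base = $121,995 − $17,500 = $104,495.
Year 1: ⌊$121,995 × 200%/9⌋ = $27,110. Book value $94,885.
Year 2: ⌊$94,885 × 200%/9⌋ = $21,085. Book value $73,800.
Year 3: ⌊$73,800 × 200%/9⌋ = $16,400. Book value $57,400.
Year 4: ⌊$57,400 × 200%/9⌋ = $12,755. Book value $44,645.
Year 5: ⌊$44,645 × 200%/9⌋ = $9,921. Book value $34,724.
Year 6: ⌊$34,724 × 200%/9⌋ = $7,716. Book value $27,008.
Year 7: ⌊$27,008 × 200%/9⌋ = $6,001. Book value $21,007.
Year 8: ⌊$21,007 × 200%/9⌋ = $4,668, capped at $3,507. Book value $17,500.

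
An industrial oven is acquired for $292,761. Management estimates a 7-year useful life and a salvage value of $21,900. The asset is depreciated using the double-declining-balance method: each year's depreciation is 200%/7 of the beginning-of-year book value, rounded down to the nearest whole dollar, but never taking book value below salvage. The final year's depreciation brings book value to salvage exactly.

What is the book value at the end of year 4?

$76,209

Depreciable base = $292,761 − $21,900 = $270,861.
Year 1: ⌊$292,761 × 200%/7⌋ = $83,646. Book value $209,115.
Year 2: ⌊$209,115 × 200%/7⌋ = $59,747. Book value $149,368.
Year 3: ⌊$149,368 × 200%/7⌋ = $42,676. Book value $106,692.
Year 4: ⌊$106,692 × 200%/7⌋ = $30,483. Book value $76,209.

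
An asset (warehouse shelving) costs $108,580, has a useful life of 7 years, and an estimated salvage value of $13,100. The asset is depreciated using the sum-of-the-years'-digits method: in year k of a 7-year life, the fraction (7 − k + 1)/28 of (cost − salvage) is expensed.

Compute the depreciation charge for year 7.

$3,410

Depreciable base = $108,580 − $13,100 = $95,480.
Sum of the years' digits = 7+6+5+4+3+2+1 = 28.
Year 1: $95,480 × 7/28 = $23,870. Book value $84,710.
Year 2: $95,480 × 6/28 = $20,460. Book value $64,250.
Year 3: $95,480 × 5/28 = $17,050. Book value $47,200.
Year 4: $95,480 × 4/28 = $13,640. Book value $33,560.
Year 5: $95,480 × 3/28 = $10,230. Book value $23,330.
Year 6: $95,480 × 2/28 = $6,820. Book value $16,510.
Year 7: $95,480 × 1/28 = $3,410. Book value $13,100.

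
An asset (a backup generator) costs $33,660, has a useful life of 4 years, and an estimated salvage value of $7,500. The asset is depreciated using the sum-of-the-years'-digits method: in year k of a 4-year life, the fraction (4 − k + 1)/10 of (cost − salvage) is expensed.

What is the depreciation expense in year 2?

$7,848

Depreciable base = $33,660 − $7,500 = $26,160.
Sum of the years' digits = 4+3+2+1 = 10.
Year 1: $26,160 × 4/10 = $10,464. Book value $23,196.
Year 2: $26,160 × 3/10 = $7,848. Book value $15,348.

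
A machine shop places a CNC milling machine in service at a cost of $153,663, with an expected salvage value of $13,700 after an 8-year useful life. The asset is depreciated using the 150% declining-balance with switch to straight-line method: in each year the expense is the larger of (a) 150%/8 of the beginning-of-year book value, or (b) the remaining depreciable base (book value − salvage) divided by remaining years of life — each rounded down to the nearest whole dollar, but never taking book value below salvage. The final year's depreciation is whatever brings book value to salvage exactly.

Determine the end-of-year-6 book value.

Depreciable base = $153,663 − $13,700 = $139,963.
Year 1: DB = ⌊$153,663 × 150%/8⌋ = $28,811; SL = ⌊$139,963/8⌋ = $17,495 → take DB $28,811. Book value $124,852.
Year 2: DB = ⌊$124,852 × 150%/8⌋ = $23,409; SL = ⌊$111,152/7⌋ = $15,878 → take DB $23,409. Book value $101,443.
Year 3: DB = ⌊$101,443 × 150%/8⌋ = $19,020; SL = ⌊$87,743/6⌋ = $14,623 → take DB $19,020. Book value $82,423.
Year 4: DB = ⌊$82,423 × 150%/8⌋ = $15,454; SL = ⌊$68,723/5⌋ = $13,744 → take DB $15,454. Book value $66,969.
Year 5: DB = ⌊$66,969 × 150%/8⌋ = $12,556; SL = ⌊$53,269/4⌋ = $13,317 → take SL $13,317. Book value $53,652.
Year 6: DB = ⌊$53,652 × 150%/8⌋ = $10,059; SL = ⌊$39,952/3⌋ = $13,317 → take SL $13,317. Book value $40,335.

$40,335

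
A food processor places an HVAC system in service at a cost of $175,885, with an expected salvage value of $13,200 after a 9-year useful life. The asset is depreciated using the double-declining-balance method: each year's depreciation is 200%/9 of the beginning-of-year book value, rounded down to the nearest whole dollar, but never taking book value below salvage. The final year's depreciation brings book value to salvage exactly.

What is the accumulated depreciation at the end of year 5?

$125,822

Depreciable base = $175,885 − $13,200 = $162,685.
Year 1: ⌊$175,885 × 200%/9⌋ = $39,085. Book value $136,800.
Year 2: ⌊$136,800 × 200%/9⌋ = $30,400. Book value $106,400.
Year 3: ⌊$106,400 × 200%/9⌋ = $23,644. Book value $82,756.
Year 4: ⌊$82,756 × 200%/9⌋ = $18,390. Book value $64,366.
Year 5: ⌊$64,366 × 200%/9⌋ = $14,303. Book value $50,063.
Accumulated through year 5 = $175,885 − $50,063 = $125,822.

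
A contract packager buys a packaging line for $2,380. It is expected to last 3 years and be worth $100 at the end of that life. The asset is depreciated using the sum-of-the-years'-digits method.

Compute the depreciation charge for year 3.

Depreciable base = $2,380 − $100 = $2,280.
Sum of the years' digits = 3+2+1 = 6.
Year 1: $2,280 × 3/6 = $1,140. Book value $1,240.
Year 2: $2,280 × 2/6 = $760. Book value $480.
Year 3: $2,280 × 1/6 = $380. Book value $100.

$380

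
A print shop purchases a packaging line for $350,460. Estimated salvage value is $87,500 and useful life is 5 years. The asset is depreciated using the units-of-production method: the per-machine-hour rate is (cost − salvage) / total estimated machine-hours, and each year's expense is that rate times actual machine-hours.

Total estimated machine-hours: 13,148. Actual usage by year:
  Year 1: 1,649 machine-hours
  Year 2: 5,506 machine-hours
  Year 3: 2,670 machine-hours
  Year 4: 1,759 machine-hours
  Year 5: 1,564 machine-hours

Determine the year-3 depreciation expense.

$53,400

Depreciable base = $350,460 − $87,500 = $262,960.
Rate = $262,960 / 13,148 machine-hours = $20 per machine-hour.
Year 1: 1,649 × $20 = $32,980. Book value $317,480.
Year 2: 5,506 × $20 = $110,120. Book value $207,360.
Year 3: 2,670 × $20 = $53,400. Book value $153,960.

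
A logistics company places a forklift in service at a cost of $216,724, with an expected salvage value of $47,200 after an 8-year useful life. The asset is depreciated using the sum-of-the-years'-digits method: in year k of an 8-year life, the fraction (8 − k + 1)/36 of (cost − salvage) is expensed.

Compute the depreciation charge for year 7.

$9,418

Depreciable base = $216,724 − $47,200 = $169,524.
Sum of the years' digits = 8+7+6+5+4+3+2+1 = 36.
Year 1: $169,524 × 8/36 = $37,672. Book value $179,052.
Year 2: $169,524 × 7/36 = $32,963. Book value $146,089.
Year 3: $169,524 × 6/36 = $28,254. Book value $117,835.
Year 4: $169,524 × 5/36 = $23,545. Book value $94,290.
Year 5: $169,524 × 4/36 = $18,836. Book value $75,454.
Year 6: $169,524 × 3/36 = $14,127. Book value $61,327.
Year 7: $169,524 × 2/36 = $9,418. Book value $51,909.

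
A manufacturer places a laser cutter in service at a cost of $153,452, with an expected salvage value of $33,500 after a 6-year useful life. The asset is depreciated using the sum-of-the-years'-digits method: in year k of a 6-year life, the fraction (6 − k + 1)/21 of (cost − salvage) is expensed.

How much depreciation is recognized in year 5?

$11,424

Depreciable base = $153,452 − $33,500 = $119,952.
Sum of the years' digits = 6+5+4+3+2+1 = 21.
Year 1: $119,952 × 6/21 = $34,272. Book value $119,180.
Year 2: $119,952 × 5/21 = $28,560. Book value $90,620.
Year 3: $119,952 × 4/21 = $22,848. Book value $67,772.
Year 4: $119,952 × 3/21 = $17,136. Book value $50,636.
Year 5: $119,952 × 2/21 = $11,424. Book value $39,212.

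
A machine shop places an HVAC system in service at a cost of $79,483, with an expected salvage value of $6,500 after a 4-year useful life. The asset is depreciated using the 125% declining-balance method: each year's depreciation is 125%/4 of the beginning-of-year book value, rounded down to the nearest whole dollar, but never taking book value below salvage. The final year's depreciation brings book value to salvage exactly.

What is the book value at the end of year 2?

$37,569

Depreciable base = $79,483 − $6,500 = $72,983.
Year 1: ⌊$79,483 × 125%/4⌋ = $24,838. Book value $54,645.
Year 2: ⌊$54,645 × 125%/4⌋ = $17,076. Book value $37,569.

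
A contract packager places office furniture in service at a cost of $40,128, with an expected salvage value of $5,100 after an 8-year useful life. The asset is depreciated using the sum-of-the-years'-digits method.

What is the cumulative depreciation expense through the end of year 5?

Depreciable base = $40,128 − $5,100 = $35,028.
Sum of the years' digits = 8+7+6+5+4+3+2+1 = 36.
Year 1: $35,028 × 8/36 = $7,784. Book value $32,344.
Year 2: $35,028 × 7/36 = $6,811. Book value $25,533.
Year 3: $35,028 × 6/36 = $5,838. Book value $19,695.
Year 4: $35,028 × 5/36 = $4,865. Book value $14,830.
Year 5: $35,028 × 4/36 = $3,892. Book value $10,938.
Accumulated through year 5 = $40,128 − $10,938 = $29,190.

$29,190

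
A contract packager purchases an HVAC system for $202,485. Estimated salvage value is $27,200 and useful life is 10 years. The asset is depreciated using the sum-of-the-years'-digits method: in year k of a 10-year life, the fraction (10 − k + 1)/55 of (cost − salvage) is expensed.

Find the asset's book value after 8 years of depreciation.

Depreciable base = $202,485 − $27,200 = $175,285.
Sum of the years' digits = 10+9+8+7+6+5+4+3+2+1 = 55.
Year 1: $175,285 × 10/55 = $31,870. Book value $170,615.
Year 2: $175,285 × 9/55 = $28,683. Book value $141,932.
Year 3: $175,285 × 8/55 = $25,496. Book value $116,436.
Year 4: $175,285 × 7/55 = $22,309. Book value $94,127.
Year 5: $175,285 × 6/55 = $19,122. Book value $75,005.
Year 6: $175,285 × 5/55 = $15,935. Book value $59,070.
Year 7: $175,285 × 4/55 = $12,748. Book value $46,322.
Year 8: $175,285 × 3/55 = $9,561. Book value $36,761.

$36,761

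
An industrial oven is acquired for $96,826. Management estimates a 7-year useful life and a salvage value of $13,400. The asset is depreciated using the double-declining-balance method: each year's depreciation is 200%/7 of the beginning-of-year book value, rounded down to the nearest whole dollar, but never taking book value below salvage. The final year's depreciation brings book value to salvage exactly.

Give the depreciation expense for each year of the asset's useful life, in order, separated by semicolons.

$27,664; $19,760; $14,114; $10,082; $7,201; $4,605; $0

Depreciable base = $96,826 − $13,400 = $83,426.
Year 1: ⌊$96,826 × 200%/7⌋ = $27,664. Book value $69,162.
Year 2: ⌊$69,162 × 200%/7⌋ = $19,760. Book value $49,402.
Year 3: ⌊$49,402 × 200%/7⌋ = $14,114. Book value $35,288.
Year 4: ⌊$35,288 × 200%/7⌋ = $10,082. Book value $25,206.
Year 5: ⌊$25,206 × 200%/7⌋ = $7,201. Book value $18,005.
Year 6: ⌊$18,005 × 200%/7⌋ = $5,144, capped at $4,605. Book value $13,400.
Year 7 (final): $13,400 − $13,400 = $0. Book value $13,400.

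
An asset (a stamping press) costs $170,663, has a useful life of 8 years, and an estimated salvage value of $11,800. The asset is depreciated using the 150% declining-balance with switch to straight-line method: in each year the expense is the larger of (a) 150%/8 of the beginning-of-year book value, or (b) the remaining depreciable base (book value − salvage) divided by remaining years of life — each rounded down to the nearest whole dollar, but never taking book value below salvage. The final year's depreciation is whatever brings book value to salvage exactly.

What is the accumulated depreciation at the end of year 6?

Depreciable base = $170,663 − $11,800 = $158,863.
Year 1: DB = ⌊$170,663 × 150%/8⌋ = $31,999; SL = ⌊$158,863/8⌋ = $19,857 → take DB $31,999. Book value $138,664.
Year 2: DB = ⌊$138,664 × 150%/8⌋ = $25,999; SL = ⌊$126,864/7⌋ = $18,123 → take DB $25,999. Book value $112,665.
Year 3: DB = ⌊$112,665 × 150%/8⌋ = $21,124; SL = ⌊$100,865/6⌋ = $16,810 → take DB $21,124. Book value $91,541.
Year 4: DB = ⌊$91,541 × 150%/8⌋ = $17,163; SL = ⌊$79,741/5⌋ = $15,948 → take DB $17,163. Book value $74,378.
Year 5: DB = ⌊$74,378 × 150%/8⌋ = $13,945; SL = ⌊$62,578/4⌋ = $15,644 → take SL $15,644. Book value $58,734.
Year 6: DB = ⌊$58,734 × 150%/8⌋ = $11,012; SL = ⌊$46,934/3⌋ = $15,644 → take SL $15,644. Book value $43,090.
Accumulated through year 6 = $170,663 − $43,090 = $127,573.

$127,573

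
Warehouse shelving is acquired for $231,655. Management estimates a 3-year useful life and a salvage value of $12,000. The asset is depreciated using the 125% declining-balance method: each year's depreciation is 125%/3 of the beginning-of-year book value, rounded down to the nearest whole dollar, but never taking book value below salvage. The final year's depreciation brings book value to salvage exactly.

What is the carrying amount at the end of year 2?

Depreciable base = $231,655 − $12,000 = $219,655.
Year 1: ⌊$231,655 × 125%/3⌋ = $96,522. Book value $135,133.
Year 2: ⌊$135,133 × 125%/3⌋ = $56,305. Book value $78,828.

$78,828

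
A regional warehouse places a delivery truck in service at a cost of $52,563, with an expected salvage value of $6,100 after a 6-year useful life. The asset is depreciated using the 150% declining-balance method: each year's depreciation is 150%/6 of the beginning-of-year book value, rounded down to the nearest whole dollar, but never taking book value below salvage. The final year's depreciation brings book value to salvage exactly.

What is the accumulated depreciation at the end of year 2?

$22,995

Depreciable base = $52,563 − $6,100 = $46,463.
Year 1: ⌊$52,563 × 150%/6⌋ = $13,140. Book value $39,423.
Year 2: ⌊$39,423 × 150%/6⌋ = $9,855. Book value $29,568.
Accumulated through year 2 = $52,563 − $29,568 = $22,995.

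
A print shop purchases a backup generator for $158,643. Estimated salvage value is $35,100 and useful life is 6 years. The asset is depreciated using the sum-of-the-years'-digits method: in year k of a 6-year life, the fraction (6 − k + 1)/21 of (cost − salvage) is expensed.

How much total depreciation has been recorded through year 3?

Depreciable base = $158,643 − $35,100 = $123,543.
Sum of the years' digits = 6+5+4+3+2+1 = 21.
Year 1: $123,543 × 6/21 = $35,298. Book value $123,345.
Year 2: $123,543 × 5/21 = $29,415. Book value $93,930.
Year 3: $123,543 × 4/21 = $23,532. Book value $70,398.
Accumulated through year 3 = $158,643 − $70,398 = $88,245.

$88,245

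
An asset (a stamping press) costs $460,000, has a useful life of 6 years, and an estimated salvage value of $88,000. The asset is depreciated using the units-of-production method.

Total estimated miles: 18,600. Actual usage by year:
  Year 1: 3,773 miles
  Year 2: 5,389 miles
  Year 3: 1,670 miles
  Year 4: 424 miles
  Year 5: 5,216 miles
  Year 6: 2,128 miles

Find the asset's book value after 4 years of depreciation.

$234,880

Depreciable base = $460,000 − $88,000 = $372,000.
Rate = $372,000 / 18,600 miles = $20 per mile.
Year 1: 3,773 × $20 = $75,460. Book value $384,540.
Year 2: 5,389 × $20 = $107,780. Book value $276,760.
Year 3: 1,670 × $20 = $33,400. Book value $243,360.
Year 4: 424 × $20 = $8,480. Book value $234,880.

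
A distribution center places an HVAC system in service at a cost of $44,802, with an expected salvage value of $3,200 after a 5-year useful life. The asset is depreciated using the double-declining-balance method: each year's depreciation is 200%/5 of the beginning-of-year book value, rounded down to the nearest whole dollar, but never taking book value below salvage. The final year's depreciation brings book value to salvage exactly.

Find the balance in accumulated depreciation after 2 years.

Depreciable base = $44,802 − $3,200 = $41,602.
Year 1: ⌊$44,802 × 200%/5⌋ = $17,920. Book value $26,882.
Year 2: ⌊$26,882 × 200%/5⌋ = $10,752. Book value $16,130.
Accumulated through year 2 = $44,802 − $16,130 = $28,672.

$28,672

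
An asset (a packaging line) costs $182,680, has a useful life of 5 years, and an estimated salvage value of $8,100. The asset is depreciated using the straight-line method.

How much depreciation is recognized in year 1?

Depreciable base = $182,680 − $8,100 = $174,580.
Annual expense = $174,580 / 5 = $34,916.

$34,916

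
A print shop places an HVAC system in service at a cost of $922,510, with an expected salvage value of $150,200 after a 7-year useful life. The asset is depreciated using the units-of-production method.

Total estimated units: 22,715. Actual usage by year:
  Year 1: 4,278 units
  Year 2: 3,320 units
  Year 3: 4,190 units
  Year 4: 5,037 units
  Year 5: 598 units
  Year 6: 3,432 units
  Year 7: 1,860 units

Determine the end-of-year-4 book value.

$350,460

Depreciable base = $922,510 − $150,200 = $772,310.
Rate = $772,310 / 22,715 units = $34 per unit.
Year 1: 4,278 × $34 = $145,452. Book value $777,058.
Year 2: 3,320 × $34 = $112,880. Book value $664,178.
Year 3: 4,190 × $34 = $142,460. Book value $521,718.
Year 4: 5,037 × $34 = $171,258. Book value $350,460.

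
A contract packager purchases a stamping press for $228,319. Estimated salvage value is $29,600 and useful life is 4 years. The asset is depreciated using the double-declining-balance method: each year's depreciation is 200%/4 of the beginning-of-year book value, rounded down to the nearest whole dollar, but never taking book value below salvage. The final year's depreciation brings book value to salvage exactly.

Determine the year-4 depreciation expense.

$0

Depreciable base = $228,319 − $29,600 = $198,719.
Year 1: ⌊$228,319 × 200%/4⌋ = $114,159. Book value $114,160.
Year 2: ⌊$114,160 × 200%/4⌋ = $57,080. Book value $57,080.
Year 3: ⌊$57,080 × 200%/4⌋ = $28,540, capped at $27,480. Book value $29,600.
Year 4 (final): $29,600 − $29,600 = $0. Book value $29,600.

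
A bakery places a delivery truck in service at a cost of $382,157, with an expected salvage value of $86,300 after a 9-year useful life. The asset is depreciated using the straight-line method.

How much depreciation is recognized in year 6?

$32,873

Depreciable base = $382,157 − $86,300 = $295,857.
Annual expense = $295,857 / 9 = $32,873.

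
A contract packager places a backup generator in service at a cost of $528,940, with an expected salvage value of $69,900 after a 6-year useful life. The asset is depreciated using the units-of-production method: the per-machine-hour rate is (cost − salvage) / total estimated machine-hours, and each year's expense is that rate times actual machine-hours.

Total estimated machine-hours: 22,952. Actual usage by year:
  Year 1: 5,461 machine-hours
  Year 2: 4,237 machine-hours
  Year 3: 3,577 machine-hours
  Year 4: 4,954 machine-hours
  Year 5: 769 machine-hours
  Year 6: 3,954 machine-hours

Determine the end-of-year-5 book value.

$148,980

Depreciable base = $528,940 − $69,900 = $459,040.
Rate = $459,040 / 22,952 machine-hours = $20 per machine-hour.
Year 1: 5,461 × $20 = $109,220. Book value $419,720.
Year 2: 4,237 × $20 = $84,740. Book value $334,980.
Year 3: 3,577 × $20 = $71,540. Book value $263,440.
Year 4: 4,954 × $20 = $99,080. Book value $164,360.
Year 5: 769 × $20 = $15,380. Book value $148,980.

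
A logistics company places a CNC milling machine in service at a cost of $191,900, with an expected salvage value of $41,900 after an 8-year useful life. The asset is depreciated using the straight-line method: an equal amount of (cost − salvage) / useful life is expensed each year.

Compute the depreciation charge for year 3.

Depreciable base = $191,900 − $41,900 = $150,000.
Annual expense = $150,000 / 8 = $18,750.

$18,750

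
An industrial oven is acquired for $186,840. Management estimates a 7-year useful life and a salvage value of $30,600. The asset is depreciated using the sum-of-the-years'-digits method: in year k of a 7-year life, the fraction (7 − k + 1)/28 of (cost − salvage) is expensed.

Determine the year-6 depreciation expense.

$11,160

Depreciable base = $186,840 − $30,600 = $156,240.
Sum of the years' digits = 7+6+5+4+3+2+1 = 28.
Year 1: $156,240 × 7/28 = $39,060. Book value $147,780.
Year 2: $156,240 × 6/28 = $33,480. Book value $114,300.
Year 3: $156,240 × 5/28 = $27,900. Book value $86,400.
Year 4: $156,240 × 4/28 = $22,320. Book value $64,080.
Year 5: $156,240 × 3/28 = $16,740. Book value $47,340.
Year 6: $156,240 × 2/28 = $11,160. Book value $36,180.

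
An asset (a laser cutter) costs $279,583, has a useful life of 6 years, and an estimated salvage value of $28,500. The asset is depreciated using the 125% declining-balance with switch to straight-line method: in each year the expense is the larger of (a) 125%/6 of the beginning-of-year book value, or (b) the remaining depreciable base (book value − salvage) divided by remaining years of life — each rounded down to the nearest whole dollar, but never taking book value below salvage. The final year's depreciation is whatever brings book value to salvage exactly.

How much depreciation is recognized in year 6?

$36,682

Depreciable base = $279,583 − $28,500 = $251,083.
Year 1: DB = ⌊$279,583 × 125%/6⌋ = $58,246; SL = ⌊$251,083/6⌋ = $41,847 → take DB $58,246. Book value $221,337.
Year 2: DB = ⌊$221,337 × 125%/6⌋ = $46,111; SL = ⌊$192,837/5⌋ = $38,567 → take DB $46,111. Book value $175,226.
Year 3: DB = ⌊$175,226 × 125%/6⌋ = $36,505; SL = ⌊$146,726/4⌋ = $36,681 → take SL $36,681. Book value $138,545.
Year 4: DB = ⌊$138,545 × 125%/6⌋ = $28,863; SL = ⌊$110,045/3⌋ = $36,681 → take SL $36,681. Book value $101,864.
Year 5: DB = ⌊$101,864 × 125%/6⌋ = $21,221; SL = ⌊$73,364/2⌋ = $36,682 → take SL $36,682. Book value $65,182.
Year 6 (final): $65,182 − $28,500 = $36,682. Book value $28,500.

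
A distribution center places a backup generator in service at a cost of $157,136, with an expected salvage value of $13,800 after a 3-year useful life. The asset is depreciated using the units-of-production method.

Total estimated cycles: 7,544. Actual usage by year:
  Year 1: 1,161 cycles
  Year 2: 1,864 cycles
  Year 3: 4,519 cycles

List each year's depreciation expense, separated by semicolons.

Depreciable base = $157,136 − $13,800 = $143,336.
Rate = $143,336 / 7,544 cycles = $19 per cycle.
Year 1: 1,161 × $19 = $22,059. Book value $135,077.
Year 2: 1,864 × $19 = $35,416. Book value $99,661.
Year 3: 4,519 × $19 = $85,861. Book value $13,800.

$22,059; $35,416; $85,861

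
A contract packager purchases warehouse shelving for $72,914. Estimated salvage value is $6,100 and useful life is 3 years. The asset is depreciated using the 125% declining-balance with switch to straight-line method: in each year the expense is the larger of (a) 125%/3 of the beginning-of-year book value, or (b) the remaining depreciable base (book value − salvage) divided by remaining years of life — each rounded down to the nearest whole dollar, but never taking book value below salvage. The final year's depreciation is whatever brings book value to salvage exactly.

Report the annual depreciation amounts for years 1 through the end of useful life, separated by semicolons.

Depreciable base = $72,914 − $6,100 = $66,814.
Year 1: DB = ⌊$72,914 × 125%/3⌋ = $30,380; SL = ⌊$66,814/3⌋ = $22,271 → take DB $30,380. Book value $42,534.
Year 2: DB = ⌊$42,534 × 125%/3⌋ = $17,722; SL = ⌊$36,434/2⌋ = $18,217 → take SL $18,217. Book value $24,317.
Year 3 (final): $24,317 − $6,100 = $18,217. Book value $6,100.

$30,380; $18,217; $18,217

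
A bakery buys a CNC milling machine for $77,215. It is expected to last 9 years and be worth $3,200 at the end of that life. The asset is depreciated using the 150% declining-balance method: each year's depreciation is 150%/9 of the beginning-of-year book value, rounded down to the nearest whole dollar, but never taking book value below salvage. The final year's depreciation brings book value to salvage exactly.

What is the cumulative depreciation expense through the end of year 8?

$59,256

Depreciable base = $77,215 − $3,200 = $74,015.
Year 1: ⌊$77,215 × 150%/9⌋ = $12,869. Book value $64,346.
Year 2: ⌊$64,346 × 150%/9⌋ = $10,724. Book value $53,622.
Year 3: ⌊$53,622 × 150%/9⌋ = $8,937. Book value $44,685.
Year 4: ⌊$44,685 × 150%/9⌋ = $7,447. Book value $37,238.
Year 5: ⌊$37,238 × 150%/9⌋ = $6,206. Book value $31,032.
Year 6: ⌊$31,032 × 150%/9⌋ = $5,172. Book value $25,860.
Year 7: ⌊$25,860 × 150%/9⌋ = $4,310. Book value $21,550.
Year 8: ⌊$21,550 × 150%/9⌋ = $3,591. Book value $17,959.
Accumulated through year 8 = $77,215 − $17,959 = $59,256.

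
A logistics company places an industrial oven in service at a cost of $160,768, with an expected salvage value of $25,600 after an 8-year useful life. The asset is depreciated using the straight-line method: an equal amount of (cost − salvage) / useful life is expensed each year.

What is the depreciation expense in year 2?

Depreciable base = $160,768 − $25,600 = $135,168.
Annual expense = $135,168 / 8 = $16,896.

$16,896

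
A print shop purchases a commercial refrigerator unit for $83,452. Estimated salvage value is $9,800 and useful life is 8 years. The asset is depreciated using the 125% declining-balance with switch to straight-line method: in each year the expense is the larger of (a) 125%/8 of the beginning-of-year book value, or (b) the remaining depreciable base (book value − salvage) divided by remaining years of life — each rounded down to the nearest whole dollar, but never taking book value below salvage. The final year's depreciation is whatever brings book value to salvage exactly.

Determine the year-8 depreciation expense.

Depreciable base = $83,452 − $9,800 = $73,652.
Year 1: DB = ⌊$83,452 × 125%/8⌋ = $13,039; SL = ⌊$73,652/8⌋ = $9,206 → take DB $13,039. Book value $70,413.
Year 2: DB = ⌊$70,413 × 125%/8⌋ = $11,002; SL = ⌊$60,613/7⌋ = $8,659 → take DB $11,002. Book value $59,411.
Year 3: DB = ⌊$59,411 × 125%/8⌋ = $9,282; SL = ⌊$49,611/6⌋ = $8,268 → take DB $9,282. Book value $50,129.
Year 4: DB = ⌊$50,129 × 125%/8⌋ = $7,832; SL = ⌊$40,329/5⌋ = $8,065 → take SL $8,065. Book value $42,064.
Year 5: DB = ⌊$42,064 × 125%/8⌋ = $6,572; SL = ⌊$32,264/4⌋ = $8,066 → take SL $8,066. Book value $33,998.
Year 6: DB = ⌊$33,998 × 125%/8⌋ = $5,312; SL = ⌊$24,198/3⌋ = $8,066 → take SL $8,066. Book value $25,932.
Year 7: DB = ⌊$25,932 × 125%/8⌋ = $4,051; SL = ⌊$16,132/2⌋ = $8,066 → take SL $8,066. Book value $17,866.
Year 8 (final): $17,866 − $9,800 = $8,066. Book value $9,800.

$8,066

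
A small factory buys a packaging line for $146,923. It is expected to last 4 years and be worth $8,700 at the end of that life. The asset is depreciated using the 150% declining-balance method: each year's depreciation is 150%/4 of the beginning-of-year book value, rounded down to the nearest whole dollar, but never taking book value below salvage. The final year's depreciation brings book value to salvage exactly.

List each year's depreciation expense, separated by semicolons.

Depreciable base = $146,923 − $8,700 = $138,223.
Year 1: ⌊$146,923 × 150%/4⌋ = $55,096. Book value $91,827.
Year 2: ⌊$91,827 × 150%/4⌋ = $34,435. Book value $57,392.
Year 3: ⌊$57,392 × 150%/4⌋ = $21,522. Book value $35,870.
Year 4 (final): $35,870 − $8,700 = $27,170. Book value $8,700.

$55,096; $34,435; $21,522; $27,170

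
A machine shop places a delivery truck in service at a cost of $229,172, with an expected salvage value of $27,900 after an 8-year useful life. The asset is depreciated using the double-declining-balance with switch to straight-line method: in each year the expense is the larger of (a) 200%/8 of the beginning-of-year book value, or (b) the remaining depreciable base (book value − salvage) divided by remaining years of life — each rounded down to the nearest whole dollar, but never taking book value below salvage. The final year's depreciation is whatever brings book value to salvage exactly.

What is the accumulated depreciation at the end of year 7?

$198,580

Depreciable base = $229,172 − $27,900 = $201,272.
Year 1: DB = ⌊$229,172 × 200%/8⌋ = $57,293; SL = ⌊$201,272/8⌋ = $25,159 → take DB $57,293. Book value $171,879.
Year 2: DB = ⌊$171,879 × 200%/8⌋ = $42,969; SL = ⌊$143,979/7⌋ = $20,568 → take DB $42,969. Book value $128,910.
Year 3: DB = ⌊$128,910 × 200%/8⌋ = $32,227; SL = ⌊$101,010/6⌋ = $16,835 → take DB $32,227. Book value $96,683.
Year 4: DB = ⌊$96,683 × 200%/8⌋ = $24,170; SL = ⌊$68,783/5⌋ = $13,756 → take DB $24,170. Book value $72,513.
Year 5: DB = ⌊$72,513 × 200%/8⌋ = $18,128; SL = ⌊$44,613/4⌋ = $11,153 → take DB $18,128. Book value $54,385.
Year 6: DB = ⌊$54,385 × 200%/8⌋ = $13,596; SL = ⌊$26,485/3⌋ = $8,828 → take DB $13,596. Book value $40,789.
Year 7: DB = ⌊$40,789 × 200%/8⌋ = $10,197; SL = ⌊$12,889/2⌋ = $6,444 → take DB $10,197. Book value $30,592.
Accumulated through year 7 = $229,172 − $30,592 = $198,580.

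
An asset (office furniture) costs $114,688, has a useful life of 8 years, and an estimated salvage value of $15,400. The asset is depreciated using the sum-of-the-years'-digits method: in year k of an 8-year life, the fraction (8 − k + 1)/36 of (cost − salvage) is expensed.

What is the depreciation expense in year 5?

$11,032

Depreciable base = $114,688 − $15,400 = $99,288.
Sum of the years' digits = 8+7+6+5+4+3+2+1 = 36.
Year 1: $99,288 × 8/36 = $22,064. Book value $92,624.
Year 2: $99,288 × 7/36 = $19,306. Book value $73,318.
Year 3: $99,288 × 6/36 = $16,548. Book value $56,770.
Year 4: $99,288 × 5/36 = $13,790. Book value $42,980.
Year 5: $99,288 × 4/36 = $11,032. Book value $31,948.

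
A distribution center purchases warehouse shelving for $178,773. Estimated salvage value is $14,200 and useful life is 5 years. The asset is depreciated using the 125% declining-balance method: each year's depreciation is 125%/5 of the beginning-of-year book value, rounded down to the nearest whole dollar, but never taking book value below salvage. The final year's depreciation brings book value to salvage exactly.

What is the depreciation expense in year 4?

Depreciable base = $178,773 − $14,200 = $164,573.
Year 1: ⌊$178,773 × 125%/5⌋ = $44,693. Book value $134,080.
Year 2: ⌊$134,080 × 125%/5⌋ = $33,520. Book value $100,560.
Year 3: ⌊$100,560 × 125%/5⌋ = $25,140. Book value $75,420.
Year 4: ⌊$75,420 × 125%/5⌋ = $18,855. Book value $56,565.

$18,855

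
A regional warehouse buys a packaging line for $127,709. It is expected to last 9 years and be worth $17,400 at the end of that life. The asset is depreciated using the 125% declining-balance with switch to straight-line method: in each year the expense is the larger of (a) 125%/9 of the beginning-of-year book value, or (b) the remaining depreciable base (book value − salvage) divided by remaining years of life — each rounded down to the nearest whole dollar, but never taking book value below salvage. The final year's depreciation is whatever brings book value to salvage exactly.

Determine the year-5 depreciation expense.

$10,564

Depreciable base = $127,709 − $17,400 = $110,309.
Year 1: DB = ⌊$127,709 × 125%/9⌋ = $17,737; SL = ⌊$110,309/9⌋ = $12,256 → take DB $17,737. Book value $109,972.
Year 2: DB = ⌊$109,972 × 125%/9⌋ = $15,273; SL = ⌊$92,572/8⌋ = $11,571 → take DB $15,273. Book value $94,699.
Year 3: DB = ⌊$94,699 × 125%/9⌋ = $13,152; SL = ⌊$77,299/7⌋ = $11,042 → take DB $13,152. Book value $81,547.
Year 4: DB = ⌊$81,547 × 125%/9⌋ = $11,325; SL = ⌊$64,147/6⌋ = $10,691 → take DB $11,325. Book value $70,222.
Year 5: DB = ⌊$70,222 × 125%/9⌋ = $9,753; SL = ⌊$52,822/5⌋ = $10,564 → take SL $10,564. Book value $59,658.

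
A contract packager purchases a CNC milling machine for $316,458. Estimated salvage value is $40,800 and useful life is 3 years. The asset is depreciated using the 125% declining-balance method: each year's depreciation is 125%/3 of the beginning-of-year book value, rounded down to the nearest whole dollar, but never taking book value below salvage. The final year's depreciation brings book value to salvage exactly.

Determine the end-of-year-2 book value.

$107,684

Depreciable base = $316,458 − $40,800 = $275,658.
Year 1: ⌊$316,458 × 125%/3⌋ = $131,857. Book value $184,601.
Year 2: ⌊$184,601 × 125%/3⌋ = $76,917. Book value $107,684.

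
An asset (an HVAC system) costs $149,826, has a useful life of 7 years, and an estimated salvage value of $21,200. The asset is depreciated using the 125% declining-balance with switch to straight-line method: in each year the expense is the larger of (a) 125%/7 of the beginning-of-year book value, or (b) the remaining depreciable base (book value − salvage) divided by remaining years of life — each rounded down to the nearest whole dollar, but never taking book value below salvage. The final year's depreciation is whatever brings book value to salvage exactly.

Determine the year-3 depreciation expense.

$18,052

Depreciable base = $149,826 − $21,200 = $128,626.
Year 1: DB = ⌊$149,826 × 125%/7⌋ = $26,754; SL = ⌊$128,626/7⌋ = $18,375 → take DB $26,754. Book value $123,072.
Year 2: DB = ⌊$123,072 × 125%/7⌋ = $21,977; SL = ⌊$101,872/6⌋ = $16,978 → take DB $21,977. Book value $101,095.
Year 3: DB = ⌊$101,095 × 125%/7⌋ = $18,052; SL = ⌊$79,895/5⌋ = $15,979 → take DB $18,052. Book value $83,043.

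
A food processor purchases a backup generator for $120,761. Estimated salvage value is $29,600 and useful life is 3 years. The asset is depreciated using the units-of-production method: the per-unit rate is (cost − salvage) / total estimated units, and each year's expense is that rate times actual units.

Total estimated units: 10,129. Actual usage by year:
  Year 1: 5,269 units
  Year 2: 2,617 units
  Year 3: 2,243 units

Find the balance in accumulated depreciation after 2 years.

$70,974

Depreciable base = $120,761 − $29,600 = $91,161.
Rate = $91,161 / 10,129 units = $9 per unit.
Year 1: 5,269 × $9 = $47,421. Book value $73,340.
Year 2: 2,617 × $9 = $23,553. Book value $49,787.
Accumulated through year 2 = $120,761 − $49,787 = $70,974.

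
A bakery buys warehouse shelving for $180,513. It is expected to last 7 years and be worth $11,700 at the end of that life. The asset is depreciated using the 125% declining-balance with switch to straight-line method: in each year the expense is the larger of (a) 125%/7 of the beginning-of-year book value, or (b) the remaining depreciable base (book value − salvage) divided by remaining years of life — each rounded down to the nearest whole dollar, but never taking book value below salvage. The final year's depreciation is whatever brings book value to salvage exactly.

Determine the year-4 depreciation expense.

Depreciable base = $180,513 − $11,700 = $168,813.
Year 1: DB = ⌊$180,513 × 125%/7⌋ = $32,234; SL = ⌊$168,813/7⌋ = $24,116 → take DB $32,234. Book value $148,279.
Year 2: DB = ⌊$148,279 × 125%/7⌋ = $26,478; SL = ⌊$136,579/6⌋ = $22,763 → take DB $26,478. Book value $121,801.
Year 3: DB = ⌊$121,801 × 125%/7⌋ = $21,750; SL = ⌊$110,101/5⌋ = $22,020 → take SL $22,020. Book value $99,781.
Year 4: DB = ⌊$99,781 × 125%/7⌋ = $17,818; SL = ⌊$88,081/4⌋ = $22,020 → take SL $22,020. Book value $77,761.

$22,020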